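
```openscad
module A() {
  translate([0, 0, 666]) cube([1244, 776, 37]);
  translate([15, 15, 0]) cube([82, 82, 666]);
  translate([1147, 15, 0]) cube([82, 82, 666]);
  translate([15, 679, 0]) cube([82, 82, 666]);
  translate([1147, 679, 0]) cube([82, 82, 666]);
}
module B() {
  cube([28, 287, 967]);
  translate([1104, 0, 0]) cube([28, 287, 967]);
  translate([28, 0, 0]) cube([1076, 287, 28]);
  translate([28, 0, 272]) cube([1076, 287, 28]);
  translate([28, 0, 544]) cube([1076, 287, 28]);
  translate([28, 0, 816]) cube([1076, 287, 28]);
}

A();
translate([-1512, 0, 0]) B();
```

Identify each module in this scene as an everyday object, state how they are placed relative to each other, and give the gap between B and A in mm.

The bookshelf's nearest face is 380 mm from the table's −x face.

A is a table. B is a bookshelf. The bookshelf is on the floor beside the table on its −x side. The gap between the bookshelf and the table is 380 mm.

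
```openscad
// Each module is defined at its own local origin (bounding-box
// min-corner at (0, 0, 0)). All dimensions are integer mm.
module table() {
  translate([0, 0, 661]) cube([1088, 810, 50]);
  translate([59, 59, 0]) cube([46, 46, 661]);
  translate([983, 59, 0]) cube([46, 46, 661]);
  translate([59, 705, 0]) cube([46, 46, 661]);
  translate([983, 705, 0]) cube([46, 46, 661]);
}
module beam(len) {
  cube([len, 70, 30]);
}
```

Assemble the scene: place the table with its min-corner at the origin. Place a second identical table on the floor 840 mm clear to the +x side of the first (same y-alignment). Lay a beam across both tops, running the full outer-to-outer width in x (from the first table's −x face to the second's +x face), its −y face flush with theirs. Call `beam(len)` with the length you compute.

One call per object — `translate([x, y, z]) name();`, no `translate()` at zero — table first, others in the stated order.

table();
translate([1928, 0, 0]) table();
translate([0, 0, 711]) beam(3016);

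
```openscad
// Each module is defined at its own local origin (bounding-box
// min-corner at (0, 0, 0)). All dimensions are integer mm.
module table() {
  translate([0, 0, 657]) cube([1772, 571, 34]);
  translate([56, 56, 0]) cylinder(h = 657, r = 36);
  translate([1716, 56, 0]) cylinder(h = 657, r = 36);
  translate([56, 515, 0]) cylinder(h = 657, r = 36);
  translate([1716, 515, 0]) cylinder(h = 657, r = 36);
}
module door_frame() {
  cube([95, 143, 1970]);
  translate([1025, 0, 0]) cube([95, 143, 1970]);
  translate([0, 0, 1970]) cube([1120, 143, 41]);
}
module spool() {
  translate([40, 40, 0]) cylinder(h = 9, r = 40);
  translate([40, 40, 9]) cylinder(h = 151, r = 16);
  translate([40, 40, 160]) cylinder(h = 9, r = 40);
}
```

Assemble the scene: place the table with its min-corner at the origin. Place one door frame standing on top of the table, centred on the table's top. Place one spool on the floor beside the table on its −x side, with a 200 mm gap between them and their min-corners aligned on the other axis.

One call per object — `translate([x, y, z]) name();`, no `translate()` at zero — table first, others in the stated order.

table();
translate([326, 214, 691]) door_frame();
translate([-280, 0, 0]) spool();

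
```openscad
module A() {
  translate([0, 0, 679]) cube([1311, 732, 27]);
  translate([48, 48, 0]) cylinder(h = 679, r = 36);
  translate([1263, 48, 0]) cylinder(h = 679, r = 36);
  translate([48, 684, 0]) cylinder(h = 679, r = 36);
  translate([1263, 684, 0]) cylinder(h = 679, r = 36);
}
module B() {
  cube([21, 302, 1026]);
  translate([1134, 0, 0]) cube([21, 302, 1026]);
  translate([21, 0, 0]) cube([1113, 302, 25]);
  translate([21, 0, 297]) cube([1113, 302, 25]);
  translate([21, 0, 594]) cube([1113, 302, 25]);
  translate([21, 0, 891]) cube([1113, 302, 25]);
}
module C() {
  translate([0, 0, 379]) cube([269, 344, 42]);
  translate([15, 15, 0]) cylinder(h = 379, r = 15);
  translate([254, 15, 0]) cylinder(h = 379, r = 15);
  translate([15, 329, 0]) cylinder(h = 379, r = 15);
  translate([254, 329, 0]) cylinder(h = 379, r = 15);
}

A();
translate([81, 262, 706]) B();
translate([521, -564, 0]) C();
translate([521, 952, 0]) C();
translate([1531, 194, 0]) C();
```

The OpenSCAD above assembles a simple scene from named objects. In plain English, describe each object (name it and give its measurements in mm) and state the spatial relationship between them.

A is a table with a 1311×732 mm rectangular top, 27 mm thick, top surface at z = 706 mm, supported by four round legs of 72 mm diameter, each leg's bounding box inset 12 mm from the nearest pair of top edges, running from the floor.

B is a bookshelf 1155 mm wide overall, 302 mm deep and 1026 mm tall. The two sides are 21 mm thick vertical panels. 4 horizontal shelves of 25 mm thickness span between the inner faces of the sides; the lowest shelf sits on the floor and shelves are stacked with a clear vertical gap of 272 mm between each pair.

C is a simple wooden stool: a rectangular seat 269 mm (x) by 344 mm (y), 42 mm thick, top face at z = 421 mm, on four round legs, each 30 mm in diameter. The legs rest on z = 0, each leg's axis is inset half a diameter from the nearest pair of seat edges (so the leg's bounding box is flush with the corner).

The bookshelf is on top of the table. Three stools sit around the table at the −y, +y, +x sides.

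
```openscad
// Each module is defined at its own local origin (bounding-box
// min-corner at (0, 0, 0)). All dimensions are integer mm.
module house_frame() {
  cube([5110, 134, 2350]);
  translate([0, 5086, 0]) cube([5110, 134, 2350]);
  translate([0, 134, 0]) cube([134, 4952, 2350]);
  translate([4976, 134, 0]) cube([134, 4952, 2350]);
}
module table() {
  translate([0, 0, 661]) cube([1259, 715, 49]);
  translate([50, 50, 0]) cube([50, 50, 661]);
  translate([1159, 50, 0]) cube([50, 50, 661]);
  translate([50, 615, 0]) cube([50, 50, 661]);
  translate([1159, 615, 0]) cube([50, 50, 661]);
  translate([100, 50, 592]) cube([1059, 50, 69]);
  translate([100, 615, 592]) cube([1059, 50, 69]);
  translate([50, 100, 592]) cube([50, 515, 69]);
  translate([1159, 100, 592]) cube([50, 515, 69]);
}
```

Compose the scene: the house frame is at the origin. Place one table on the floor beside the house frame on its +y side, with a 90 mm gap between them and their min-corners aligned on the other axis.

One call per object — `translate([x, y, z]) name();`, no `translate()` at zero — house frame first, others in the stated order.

house_frame();
translate([0, 5310, 0]) table();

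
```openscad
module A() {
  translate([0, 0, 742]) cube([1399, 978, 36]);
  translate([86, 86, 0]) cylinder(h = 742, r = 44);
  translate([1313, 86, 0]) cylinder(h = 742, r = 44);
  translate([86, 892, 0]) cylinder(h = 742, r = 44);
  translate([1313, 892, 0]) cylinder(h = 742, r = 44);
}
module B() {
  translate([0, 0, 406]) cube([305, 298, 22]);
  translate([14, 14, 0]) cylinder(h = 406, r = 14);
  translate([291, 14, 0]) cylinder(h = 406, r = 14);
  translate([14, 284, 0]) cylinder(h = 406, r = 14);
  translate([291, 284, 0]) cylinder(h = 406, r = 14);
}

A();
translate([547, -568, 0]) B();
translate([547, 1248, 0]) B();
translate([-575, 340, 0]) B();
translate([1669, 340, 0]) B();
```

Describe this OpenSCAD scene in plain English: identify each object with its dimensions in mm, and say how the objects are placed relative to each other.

A is a table with a 1399×978 mm rectangular top, 36 mm thick, top surface at z = 778 mm, supported by four round legs of 88 mm diameter, each leg's bounding box inset 42 mm from the nearest pair of top edges, running from the floor.

B is a four-legged stool. The seat is 305×298 mm, 22 mm thick, top at z = 428 mm. It stands on four round legs, each 28 mm in diameter, from z = 0 to the seat underside, each leg's axis is inset half a diameter from the nearest pair of seat edges (so the leg's bounding box is flush with the corner).

Four stools sit around the table at the −y, +y, −x, +x sides.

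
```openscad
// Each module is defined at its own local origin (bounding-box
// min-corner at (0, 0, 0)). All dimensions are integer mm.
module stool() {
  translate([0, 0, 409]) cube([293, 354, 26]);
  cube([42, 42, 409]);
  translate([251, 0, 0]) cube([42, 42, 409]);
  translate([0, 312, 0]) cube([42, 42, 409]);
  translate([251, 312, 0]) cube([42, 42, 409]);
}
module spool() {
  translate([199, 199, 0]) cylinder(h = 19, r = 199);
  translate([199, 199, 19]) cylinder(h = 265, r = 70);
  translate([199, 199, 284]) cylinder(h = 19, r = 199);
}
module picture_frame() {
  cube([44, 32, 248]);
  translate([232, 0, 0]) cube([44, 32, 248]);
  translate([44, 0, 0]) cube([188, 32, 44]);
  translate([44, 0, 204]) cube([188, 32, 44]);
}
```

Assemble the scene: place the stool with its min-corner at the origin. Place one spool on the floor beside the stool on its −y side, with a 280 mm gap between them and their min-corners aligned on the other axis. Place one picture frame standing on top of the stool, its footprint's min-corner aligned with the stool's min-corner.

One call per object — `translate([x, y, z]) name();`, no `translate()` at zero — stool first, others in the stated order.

stool();
translate([0, -678, 0]) spool();
translate([0, 0, 435]) picture_frame();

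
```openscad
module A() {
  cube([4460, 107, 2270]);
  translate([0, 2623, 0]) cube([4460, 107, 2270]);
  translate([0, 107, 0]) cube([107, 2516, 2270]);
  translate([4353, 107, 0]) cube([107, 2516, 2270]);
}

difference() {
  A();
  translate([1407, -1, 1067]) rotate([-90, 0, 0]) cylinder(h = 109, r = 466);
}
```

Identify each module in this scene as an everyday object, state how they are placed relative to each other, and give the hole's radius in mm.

The subtracted cylinder has r = 466 mm.

A is a house frame. The house frame has a circular hole through its front wall. The hole's radius is 466 mm.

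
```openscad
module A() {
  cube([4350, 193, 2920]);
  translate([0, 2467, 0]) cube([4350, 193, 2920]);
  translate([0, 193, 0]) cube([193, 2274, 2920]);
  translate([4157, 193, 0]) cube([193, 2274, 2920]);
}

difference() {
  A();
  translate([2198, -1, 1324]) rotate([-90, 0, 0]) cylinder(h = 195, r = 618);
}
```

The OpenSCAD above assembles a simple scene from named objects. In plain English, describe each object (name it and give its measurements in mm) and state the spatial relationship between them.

A is the wall frame of a small rectangular building: four walls, each 2920 mm tall and 193 mm thick, enclosing a footprint 4350 mm (x) by 2660 mm (y) outside-to-outside, with no floor or roof. The front and back walls (the −y and +y sides) span the full width; the two side walls fit between them.

The house frame has a circular hole of radius 618 mm through its front wall, centred at (x = 2198, z = 1324).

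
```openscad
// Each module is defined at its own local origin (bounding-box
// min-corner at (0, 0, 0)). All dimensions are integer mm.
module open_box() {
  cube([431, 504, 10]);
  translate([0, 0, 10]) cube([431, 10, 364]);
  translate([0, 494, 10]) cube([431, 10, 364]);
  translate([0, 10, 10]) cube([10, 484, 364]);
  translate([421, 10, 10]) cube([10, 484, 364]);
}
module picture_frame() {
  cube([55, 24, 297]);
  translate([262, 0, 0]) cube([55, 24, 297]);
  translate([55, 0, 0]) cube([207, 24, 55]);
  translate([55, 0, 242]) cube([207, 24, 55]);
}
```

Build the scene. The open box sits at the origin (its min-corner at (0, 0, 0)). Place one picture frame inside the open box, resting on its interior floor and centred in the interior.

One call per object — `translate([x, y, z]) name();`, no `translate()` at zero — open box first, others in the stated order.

open_box();
translate([57, 240, 10]) picture_frame();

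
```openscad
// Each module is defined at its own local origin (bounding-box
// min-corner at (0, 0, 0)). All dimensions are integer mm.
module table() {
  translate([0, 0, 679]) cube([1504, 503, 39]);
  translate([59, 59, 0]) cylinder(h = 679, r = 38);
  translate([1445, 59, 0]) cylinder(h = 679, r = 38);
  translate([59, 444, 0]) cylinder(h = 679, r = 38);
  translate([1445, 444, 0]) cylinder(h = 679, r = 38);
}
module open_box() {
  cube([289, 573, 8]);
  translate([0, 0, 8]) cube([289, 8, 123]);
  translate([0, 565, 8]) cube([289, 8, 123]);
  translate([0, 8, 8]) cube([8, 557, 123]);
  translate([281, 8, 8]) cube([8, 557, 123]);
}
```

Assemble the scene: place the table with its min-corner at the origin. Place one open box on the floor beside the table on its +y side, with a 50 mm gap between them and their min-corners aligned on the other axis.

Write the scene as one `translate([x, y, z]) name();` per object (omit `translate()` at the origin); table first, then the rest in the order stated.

table();
translate([0, 553, 0]) open_box();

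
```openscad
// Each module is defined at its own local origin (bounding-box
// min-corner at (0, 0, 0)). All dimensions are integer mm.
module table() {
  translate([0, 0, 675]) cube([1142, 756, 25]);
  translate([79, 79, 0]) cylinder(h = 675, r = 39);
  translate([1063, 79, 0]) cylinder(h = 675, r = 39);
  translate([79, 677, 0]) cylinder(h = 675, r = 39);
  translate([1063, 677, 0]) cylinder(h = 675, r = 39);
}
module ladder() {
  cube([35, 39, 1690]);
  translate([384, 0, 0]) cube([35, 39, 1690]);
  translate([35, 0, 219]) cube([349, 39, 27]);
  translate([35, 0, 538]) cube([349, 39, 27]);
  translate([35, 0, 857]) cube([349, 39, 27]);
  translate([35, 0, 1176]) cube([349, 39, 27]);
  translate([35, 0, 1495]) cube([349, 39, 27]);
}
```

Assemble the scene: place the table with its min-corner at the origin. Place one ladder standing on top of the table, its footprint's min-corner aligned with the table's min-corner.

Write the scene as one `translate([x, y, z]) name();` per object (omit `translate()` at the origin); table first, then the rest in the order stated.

table();
translate([0, 0, 700]) ladder();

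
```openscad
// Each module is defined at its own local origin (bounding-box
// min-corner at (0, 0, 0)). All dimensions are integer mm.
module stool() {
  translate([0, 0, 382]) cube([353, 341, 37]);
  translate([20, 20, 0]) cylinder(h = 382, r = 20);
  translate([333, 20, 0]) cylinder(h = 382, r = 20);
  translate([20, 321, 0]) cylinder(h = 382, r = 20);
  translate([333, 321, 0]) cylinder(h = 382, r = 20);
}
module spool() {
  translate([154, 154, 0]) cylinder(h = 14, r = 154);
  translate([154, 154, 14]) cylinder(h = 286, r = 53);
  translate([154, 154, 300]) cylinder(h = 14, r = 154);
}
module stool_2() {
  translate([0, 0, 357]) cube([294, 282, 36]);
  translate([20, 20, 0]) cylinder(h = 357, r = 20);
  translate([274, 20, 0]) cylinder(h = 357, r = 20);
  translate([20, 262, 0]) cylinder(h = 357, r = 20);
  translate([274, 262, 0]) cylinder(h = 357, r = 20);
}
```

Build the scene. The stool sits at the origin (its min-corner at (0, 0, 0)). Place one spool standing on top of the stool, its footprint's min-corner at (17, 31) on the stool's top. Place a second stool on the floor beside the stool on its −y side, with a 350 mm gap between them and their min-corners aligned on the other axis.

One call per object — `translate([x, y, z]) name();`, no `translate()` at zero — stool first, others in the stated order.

stool();
translate([17, 31, 419]) spool();
translate([0, -632, 0]) stool_2();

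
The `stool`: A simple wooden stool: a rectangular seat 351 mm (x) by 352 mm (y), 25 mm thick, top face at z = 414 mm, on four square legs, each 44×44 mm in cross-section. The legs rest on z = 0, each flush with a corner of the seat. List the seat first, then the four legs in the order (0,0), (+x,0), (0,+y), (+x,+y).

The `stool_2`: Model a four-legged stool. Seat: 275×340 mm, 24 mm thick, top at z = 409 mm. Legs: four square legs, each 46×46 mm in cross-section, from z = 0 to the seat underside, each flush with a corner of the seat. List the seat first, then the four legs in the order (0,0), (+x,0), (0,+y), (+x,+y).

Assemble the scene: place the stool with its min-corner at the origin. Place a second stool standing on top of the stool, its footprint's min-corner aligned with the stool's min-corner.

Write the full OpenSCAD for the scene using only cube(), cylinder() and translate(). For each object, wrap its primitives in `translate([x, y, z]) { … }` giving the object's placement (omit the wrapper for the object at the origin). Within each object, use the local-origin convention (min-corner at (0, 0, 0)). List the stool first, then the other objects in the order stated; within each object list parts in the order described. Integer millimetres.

translate([0, 0, 389]) cube([351, 352, 25]);
cube([44, 44, 389]);
translate([307, 0, 0]) cube([44, 44, 389]);
translate([0, 308, 0]) cube([44, 44, 389]);
translate([307, 308, 0]) cube([44, 44, 389]);
translate([0, 0, 414]) {
  translate([0, 0, 385]) cube([275, 340, 24]);
  cube([46, 46, 385]);
  translate([229, 0, 0]) cube([46, 46, 385]);
  translate([0, 294, 0]) cube([46, 46, 385]);
  translate([229, 294, 0]) cube([46, 46, 385]);
}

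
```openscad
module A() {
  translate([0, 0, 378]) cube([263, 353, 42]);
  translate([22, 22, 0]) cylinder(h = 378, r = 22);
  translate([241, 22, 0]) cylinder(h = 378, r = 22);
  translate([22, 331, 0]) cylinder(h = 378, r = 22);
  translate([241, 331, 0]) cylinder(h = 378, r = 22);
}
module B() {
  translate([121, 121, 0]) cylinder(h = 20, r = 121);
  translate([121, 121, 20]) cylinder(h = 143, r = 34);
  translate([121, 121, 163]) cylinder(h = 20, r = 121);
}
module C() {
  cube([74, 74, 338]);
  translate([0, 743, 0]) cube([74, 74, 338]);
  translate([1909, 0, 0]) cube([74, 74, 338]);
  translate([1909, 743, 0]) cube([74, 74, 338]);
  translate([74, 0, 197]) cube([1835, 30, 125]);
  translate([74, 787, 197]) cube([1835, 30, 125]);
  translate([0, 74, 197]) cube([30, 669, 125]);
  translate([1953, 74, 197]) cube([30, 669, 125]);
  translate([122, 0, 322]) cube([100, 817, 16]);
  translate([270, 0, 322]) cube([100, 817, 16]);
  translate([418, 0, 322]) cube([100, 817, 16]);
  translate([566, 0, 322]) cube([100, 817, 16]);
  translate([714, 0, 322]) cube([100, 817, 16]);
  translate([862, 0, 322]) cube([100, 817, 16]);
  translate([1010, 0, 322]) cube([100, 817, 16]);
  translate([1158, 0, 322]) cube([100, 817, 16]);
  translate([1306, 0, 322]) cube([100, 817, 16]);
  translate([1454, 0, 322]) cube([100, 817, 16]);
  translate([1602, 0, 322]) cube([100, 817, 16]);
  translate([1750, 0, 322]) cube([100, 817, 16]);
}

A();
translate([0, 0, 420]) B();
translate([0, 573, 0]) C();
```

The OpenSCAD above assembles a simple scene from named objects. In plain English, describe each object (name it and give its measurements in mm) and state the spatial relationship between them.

A is a four-legged stool. The seat is 263×353 mm, 42 mm thick, top at z = 420 mm. It stands on four round legs, each 44 mm in diameter, from z = 0 to the seat underside, each leg's axis is inset half a diameter from the nearest pair of seat edges (so the leg's bounding box is flush with the corner).

B is a spool: two coaxial disc flanges of radius 121 mm and thickness 20 mm, joined by a core cylinder of radius 34 mm and height 143 mm. The lower flange rests on z = 0 and the three cylinders share a vertical axis.

C is a bed frame 1983 mm long (x) by 817 mm wide (y). Four 74×74 mm corner posts, 338 mm tall, at the corners of the footprint. Four rails of 30 mm thickness and 125 mm height run between adjacent posts with their undersides at z = 197 mm, their outer faces flush with the outside of the frame (the two x-running rails run between the posts' inner faces; the two y-running rails run between the posts' inner faces). 12 slats, each 100 mm wide (x) and 16 mm thick, lie across the top of the two x-running rails, running the full 817 mm width of the frame in y; the slats are evenly spaced along x between the inner faces of the end posts with equal gaps (rounded down to the nearest mm) at the −x end and between each pair — any rounding remainder accumulates at the +x end.

The spool is on top of the stool. The bed frame is on the floor beside the stool on its +y side.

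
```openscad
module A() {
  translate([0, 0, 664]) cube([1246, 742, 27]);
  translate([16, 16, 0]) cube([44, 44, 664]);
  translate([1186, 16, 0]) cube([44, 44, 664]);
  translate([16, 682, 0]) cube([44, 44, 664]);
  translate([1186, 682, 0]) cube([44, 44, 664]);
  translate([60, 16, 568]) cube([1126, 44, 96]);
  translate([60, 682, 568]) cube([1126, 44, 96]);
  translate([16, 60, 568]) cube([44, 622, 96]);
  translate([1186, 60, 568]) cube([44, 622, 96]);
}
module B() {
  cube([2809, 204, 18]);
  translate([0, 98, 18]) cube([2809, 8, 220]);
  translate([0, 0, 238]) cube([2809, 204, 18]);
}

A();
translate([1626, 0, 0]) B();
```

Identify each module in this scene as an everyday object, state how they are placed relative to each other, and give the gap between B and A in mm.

The I-beam's nearest face is 380 mm from the table's +x face.

A is a table. B is an I-beam. The I-beam is on the floor beside the table on its +x side. The gap between the I-beam and the table is 380 mm.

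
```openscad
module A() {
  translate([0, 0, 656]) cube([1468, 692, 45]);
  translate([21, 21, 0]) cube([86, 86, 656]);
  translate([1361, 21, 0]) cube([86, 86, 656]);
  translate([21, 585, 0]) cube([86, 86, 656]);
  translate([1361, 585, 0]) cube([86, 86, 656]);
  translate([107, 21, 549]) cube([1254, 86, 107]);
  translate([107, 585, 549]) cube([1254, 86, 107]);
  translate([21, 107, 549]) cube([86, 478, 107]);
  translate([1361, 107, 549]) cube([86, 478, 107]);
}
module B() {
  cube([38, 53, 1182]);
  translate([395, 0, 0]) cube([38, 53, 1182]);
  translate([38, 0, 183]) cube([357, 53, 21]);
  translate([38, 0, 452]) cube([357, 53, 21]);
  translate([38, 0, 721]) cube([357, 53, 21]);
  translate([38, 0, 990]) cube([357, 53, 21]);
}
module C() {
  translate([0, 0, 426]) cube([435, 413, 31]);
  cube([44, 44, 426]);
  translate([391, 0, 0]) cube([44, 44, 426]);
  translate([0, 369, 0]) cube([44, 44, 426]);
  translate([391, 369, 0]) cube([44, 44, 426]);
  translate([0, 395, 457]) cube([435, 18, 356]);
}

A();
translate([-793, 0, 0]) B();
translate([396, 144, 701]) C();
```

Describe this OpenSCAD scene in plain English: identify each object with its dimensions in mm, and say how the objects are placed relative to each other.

A is a table with a 1468×692 mm rectangular top, 45 mm thick, top surface at z = 701 mm, supported by four 86×86 mm square legs, each inset 21 mm from the nearest pair of top edges, running from the floor. Four apron rails, 86 mm thick and 107 mm tall, run between adjacent legs with their top edges flush with the underside of the top and their outer faces flush with the legs' outer faces.

B is a wooden ladder with two side rails of 38×53 mm section and 1182 mm height, set 433 mm apart overall. Between them run 4 rectangular rungs (53 mm deep, 21 mm thick), front faces flush with the rails' −y face. The bottom of the first rung is 183 mm above the floor and each subsequent rung is 269 mm higher than the one below.

C is a chair: 435×413 mm seat, 31 mm thick, top at z = 457 mm, on four 44 mm square corner legs flush with the seat edges. A 18 mm thick backrest slab spans the full seat width, extending 356 mm above the seat top, its back face flush with the seat's +y edge.

The ladder is on the floor beside the table on its −x side. The chair is on top of the table.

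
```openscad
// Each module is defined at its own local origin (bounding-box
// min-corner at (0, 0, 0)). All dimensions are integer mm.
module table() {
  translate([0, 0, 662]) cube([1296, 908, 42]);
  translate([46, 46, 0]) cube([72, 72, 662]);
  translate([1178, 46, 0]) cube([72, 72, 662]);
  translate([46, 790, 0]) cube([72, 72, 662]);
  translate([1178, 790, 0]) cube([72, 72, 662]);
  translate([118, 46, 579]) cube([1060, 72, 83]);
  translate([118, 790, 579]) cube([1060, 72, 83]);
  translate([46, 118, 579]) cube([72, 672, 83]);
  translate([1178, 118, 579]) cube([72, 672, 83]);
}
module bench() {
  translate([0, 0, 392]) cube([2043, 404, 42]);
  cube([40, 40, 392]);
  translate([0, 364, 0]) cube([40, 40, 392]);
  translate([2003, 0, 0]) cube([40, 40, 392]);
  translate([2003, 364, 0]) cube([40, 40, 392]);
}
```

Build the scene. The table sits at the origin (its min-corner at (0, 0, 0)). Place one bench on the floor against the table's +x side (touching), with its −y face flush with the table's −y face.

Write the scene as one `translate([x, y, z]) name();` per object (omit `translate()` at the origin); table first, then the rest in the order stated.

table();
translate([1296, 0, 0]) bench();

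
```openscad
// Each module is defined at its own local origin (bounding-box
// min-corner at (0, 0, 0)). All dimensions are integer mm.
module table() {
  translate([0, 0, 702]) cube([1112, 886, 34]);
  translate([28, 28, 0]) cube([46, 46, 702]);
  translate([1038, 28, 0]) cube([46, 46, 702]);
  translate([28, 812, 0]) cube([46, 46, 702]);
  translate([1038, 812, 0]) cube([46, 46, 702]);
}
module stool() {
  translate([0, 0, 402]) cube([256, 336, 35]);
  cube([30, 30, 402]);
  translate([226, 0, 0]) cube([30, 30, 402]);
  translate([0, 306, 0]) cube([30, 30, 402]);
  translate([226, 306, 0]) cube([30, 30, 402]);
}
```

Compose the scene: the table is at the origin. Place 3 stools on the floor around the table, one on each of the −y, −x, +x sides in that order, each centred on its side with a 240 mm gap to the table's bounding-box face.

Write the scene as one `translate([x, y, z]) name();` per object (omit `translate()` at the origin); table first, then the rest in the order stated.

table();
translate([428, -576, 0]) stool();
translate([-496, 275, 0]) stool();
translate([1352, 275, 0]) stool();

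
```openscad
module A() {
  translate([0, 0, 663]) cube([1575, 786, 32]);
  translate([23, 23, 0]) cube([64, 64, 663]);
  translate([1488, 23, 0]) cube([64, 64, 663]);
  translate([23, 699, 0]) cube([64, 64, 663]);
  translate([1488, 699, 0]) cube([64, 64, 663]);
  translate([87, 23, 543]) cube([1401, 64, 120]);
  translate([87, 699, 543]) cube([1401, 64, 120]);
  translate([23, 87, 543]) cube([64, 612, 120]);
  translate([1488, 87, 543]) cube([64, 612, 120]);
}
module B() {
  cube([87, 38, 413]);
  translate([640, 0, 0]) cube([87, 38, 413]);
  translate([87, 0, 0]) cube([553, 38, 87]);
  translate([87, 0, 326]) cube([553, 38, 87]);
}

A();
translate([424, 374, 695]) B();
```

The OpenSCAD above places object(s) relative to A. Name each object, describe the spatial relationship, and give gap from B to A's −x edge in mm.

The picture frame's min-x is at 424; the table's min-x is 0; gap = 424 mm.

A is a table. B is a picture frame. The picture frame is on top of the table, centred. The gap from the picture frame to the table's −x edge is 424 mm.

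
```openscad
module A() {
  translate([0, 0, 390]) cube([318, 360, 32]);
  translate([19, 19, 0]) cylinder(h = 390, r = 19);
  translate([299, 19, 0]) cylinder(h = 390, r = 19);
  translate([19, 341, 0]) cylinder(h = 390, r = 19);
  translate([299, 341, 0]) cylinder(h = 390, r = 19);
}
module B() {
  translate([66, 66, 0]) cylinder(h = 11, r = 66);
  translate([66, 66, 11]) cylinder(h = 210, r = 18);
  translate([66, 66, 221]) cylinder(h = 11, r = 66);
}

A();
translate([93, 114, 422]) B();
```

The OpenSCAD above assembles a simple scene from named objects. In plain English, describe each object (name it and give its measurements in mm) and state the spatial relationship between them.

A is a simple wooden stool: a rectangular seat 318 mm (x) by 360 mm (y), 32 mm thick, top face at z = 422 mm, on four round legs, each 38 mm in diameter. The legs rest on z = 0, each leg's axis is inset half a diameter from the nearest pair of seat edges (so the leg's bounding box is flush with the corner).

B is a spool: two coaxial disc flanges of radius 66 mm and thickness 11 mm, joined by a core cylinder of radius 18 mm and height 210 mm. The lower flange rests on z = 0 and the three cylinders share a vertical axis.

The spool is on top of the stool, centred.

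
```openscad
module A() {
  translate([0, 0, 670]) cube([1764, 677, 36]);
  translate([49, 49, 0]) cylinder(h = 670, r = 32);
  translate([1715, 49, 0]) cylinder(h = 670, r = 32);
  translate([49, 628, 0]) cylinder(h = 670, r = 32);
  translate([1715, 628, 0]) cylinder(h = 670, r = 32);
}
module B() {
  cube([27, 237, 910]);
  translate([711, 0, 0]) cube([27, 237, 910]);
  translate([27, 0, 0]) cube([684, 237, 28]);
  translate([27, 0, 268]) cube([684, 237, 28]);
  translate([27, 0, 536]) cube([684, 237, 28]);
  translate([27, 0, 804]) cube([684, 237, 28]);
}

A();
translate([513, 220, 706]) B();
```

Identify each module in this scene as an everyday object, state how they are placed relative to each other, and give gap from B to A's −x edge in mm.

The bookshelf's min-x is at 513; the table's min-x is 0; gap = 513 mm.

A is a table. B is a bookshelf. The bookshelf is on top of the table, centred. The gap from the bookshelf to the table's −x edge is 513 mm.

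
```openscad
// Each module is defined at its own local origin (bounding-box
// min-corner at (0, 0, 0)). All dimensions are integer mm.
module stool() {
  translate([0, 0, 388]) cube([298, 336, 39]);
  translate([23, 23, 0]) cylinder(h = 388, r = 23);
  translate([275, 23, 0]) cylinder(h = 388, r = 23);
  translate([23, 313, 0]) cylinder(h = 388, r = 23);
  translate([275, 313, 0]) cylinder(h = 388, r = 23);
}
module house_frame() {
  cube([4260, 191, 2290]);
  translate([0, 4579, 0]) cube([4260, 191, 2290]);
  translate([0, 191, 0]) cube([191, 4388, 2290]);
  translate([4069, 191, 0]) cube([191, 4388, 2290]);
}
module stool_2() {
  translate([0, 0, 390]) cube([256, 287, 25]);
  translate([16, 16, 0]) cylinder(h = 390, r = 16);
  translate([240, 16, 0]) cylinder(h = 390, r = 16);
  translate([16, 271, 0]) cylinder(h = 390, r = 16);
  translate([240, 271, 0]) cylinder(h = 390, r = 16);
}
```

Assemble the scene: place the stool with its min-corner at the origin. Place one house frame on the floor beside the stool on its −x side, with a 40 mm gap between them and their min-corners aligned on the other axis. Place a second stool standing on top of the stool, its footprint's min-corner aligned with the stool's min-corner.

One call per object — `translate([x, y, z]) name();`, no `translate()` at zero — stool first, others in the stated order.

stool();
translate([-4300, 0, 0]) house_frame();
translate([0, 0, 427]) stool_2();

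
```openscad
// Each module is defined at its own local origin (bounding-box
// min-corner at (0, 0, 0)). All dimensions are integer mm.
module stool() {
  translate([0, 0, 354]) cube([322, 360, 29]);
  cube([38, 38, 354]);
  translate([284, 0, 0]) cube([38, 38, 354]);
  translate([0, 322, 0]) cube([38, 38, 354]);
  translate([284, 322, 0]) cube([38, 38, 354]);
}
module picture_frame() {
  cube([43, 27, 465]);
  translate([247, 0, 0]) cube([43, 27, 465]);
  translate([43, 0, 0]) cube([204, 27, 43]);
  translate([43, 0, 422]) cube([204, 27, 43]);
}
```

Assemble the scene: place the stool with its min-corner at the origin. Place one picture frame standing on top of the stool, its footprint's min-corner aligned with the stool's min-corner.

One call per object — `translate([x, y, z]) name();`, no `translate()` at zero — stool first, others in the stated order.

stool();
translate([0, 0, 383]) picture_frame();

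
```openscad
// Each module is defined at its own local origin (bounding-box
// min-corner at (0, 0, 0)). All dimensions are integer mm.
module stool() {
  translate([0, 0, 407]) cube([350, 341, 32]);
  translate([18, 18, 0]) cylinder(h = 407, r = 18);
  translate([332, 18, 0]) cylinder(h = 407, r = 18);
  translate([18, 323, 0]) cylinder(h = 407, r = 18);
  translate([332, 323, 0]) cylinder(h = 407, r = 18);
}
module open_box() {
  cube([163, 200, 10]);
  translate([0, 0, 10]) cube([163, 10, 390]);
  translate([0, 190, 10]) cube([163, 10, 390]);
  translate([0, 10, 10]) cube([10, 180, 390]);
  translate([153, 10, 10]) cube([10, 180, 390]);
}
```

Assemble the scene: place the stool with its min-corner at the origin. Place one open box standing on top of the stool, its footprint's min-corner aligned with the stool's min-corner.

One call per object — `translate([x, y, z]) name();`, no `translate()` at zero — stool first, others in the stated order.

stool();
translate([0, 0, 439]) open_box();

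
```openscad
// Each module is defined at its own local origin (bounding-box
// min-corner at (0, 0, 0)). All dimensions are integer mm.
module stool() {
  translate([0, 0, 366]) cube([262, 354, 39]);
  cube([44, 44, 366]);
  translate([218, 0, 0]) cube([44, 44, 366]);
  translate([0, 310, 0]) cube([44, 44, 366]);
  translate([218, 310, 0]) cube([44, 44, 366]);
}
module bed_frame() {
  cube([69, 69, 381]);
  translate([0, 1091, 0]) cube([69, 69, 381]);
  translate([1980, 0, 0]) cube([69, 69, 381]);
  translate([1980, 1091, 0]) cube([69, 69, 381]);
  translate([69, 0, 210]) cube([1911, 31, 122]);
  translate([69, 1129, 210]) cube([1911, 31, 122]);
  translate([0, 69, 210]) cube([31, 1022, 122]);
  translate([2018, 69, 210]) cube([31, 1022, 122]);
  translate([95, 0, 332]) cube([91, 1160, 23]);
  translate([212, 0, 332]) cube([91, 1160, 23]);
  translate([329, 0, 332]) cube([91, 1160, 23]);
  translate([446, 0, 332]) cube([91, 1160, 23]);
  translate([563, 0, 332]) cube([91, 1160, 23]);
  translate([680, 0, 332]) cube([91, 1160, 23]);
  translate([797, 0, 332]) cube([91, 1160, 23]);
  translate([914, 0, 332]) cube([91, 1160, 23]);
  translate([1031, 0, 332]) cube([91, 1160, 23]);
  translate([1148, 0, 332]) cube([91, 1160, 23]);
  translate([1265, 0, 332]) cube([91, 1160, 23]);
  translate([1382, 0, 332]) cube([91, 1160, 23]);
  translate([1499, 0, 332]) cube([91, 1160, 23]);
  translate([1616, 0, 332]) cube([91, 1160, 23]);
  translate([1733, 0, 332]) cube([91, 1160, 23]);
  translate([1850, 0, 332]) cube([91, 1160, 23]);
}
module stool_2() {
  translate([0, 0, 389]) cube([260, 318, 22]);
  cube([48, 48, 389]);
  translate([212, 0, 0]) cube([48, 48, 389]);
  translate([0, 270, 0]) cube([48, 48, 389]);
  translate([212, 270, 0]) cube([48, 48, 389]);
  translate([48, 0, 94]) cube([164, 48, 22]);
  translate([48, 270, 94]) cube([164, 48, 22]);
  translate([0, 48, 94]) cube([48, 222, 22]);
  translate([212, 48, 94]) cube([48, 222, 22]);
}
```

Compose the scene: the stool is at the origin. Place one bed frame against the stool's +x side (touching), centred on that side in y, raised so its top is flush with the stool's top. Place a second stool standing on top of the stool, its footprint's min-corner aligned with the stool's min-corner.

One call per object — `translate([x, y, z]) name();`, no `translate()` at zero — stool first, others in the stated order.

stool();
translate([262, -403, 24]) bed_frame();
translate([0, 0, 405]) stool_2();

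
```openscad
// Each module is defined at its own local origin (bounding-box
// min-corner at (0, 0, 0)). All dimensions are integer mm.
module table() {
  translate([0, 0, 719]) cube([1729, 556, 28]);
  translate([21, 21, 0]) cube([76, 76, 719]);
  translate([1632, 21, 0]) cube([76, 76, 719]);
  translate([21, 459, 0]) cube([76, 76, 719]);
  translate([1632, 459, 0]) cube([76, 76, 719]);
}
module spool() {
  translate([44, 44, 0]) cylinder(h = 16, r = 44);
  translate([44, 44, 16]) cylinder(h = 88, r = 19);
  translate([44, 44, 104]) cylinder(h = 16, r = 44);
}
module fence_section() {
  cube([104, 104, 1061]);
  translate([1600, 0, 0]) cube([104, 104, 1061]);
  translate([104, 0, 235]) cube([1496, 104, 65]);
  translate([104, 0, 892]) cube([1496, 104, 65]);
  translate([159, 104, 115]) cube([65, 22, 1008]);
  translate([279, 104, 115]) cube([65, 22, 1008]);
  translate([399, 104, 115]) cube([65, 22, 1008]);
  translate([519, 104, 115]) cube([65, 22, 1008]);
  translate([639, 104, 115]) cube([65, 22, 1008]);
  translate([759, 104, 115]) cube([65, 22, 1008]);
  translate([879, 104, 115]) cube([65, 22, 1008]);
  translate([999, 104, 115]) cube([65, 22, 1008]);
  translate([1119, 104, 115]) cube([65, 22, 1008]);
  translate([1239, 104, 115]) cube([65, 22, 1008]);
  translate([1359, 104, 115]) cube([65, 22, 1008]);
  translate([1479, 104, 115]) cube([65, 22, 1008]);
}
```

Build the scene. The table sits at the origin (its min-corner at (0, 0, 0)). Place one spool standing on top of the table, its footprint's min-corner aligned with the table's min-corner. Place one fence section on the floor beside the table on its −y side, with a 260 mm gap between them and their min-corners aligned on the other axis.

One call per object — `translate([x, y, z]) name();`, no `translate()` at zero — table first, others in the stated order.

table();
translate([0, 0, 747]) spool();
translate([0, -386, 0]) fence_section();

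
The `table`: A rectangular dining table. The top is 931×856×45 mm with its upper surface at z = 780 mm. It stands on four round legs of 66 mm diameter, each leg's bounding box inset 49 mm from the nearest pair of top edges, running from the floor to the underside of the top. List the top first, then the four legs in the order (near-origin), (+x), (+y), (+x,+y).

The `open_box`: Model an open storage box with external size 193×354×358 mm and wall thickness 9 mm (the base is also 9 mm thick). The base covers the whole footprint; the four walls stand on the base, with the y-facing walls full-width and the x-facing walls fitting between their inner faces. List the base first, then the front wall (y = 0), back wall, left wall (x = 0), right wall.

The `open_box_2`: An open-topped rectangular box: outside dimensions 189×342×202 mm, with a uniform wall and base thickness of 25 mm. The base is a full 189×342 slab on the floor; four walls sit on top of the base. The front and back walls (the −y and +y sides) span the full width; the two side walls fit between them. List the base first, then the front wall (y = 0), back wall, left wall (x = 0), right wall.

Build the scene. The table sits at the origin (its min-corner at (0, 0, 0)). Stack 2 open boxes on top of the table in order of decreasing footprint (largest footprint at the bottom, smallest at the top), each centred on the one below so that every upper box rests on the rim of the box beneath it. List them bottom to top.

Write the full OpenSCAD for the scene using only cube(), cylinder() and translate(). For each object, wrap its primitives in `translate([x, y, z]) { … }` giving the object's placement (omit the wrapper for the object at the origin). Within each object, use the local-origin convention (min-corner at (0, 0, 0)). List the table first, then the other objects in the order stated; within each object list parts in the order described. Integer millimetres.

translate([0, 0, 735]) cube([931, 856, 45]);
translate([82, 82, 0]) cylinder(h = 735, r = 33);
translate([849, 82, 0]) cylinder(h = 735, r = 33);
translate([82, 774, 0]) cylinder(h = 735, r = 33);
translate([849, 774, 0]) cylinder(h = 735, r = 33);
translate([369, 251, 780]) {
  cube([193, 354, 9]);
  translate([0, 0, 9]) cube([193, 9, 349]);
  translate([0, 345, 9]) cube([193, 9, 349]);
  translate([0, 9, 9]) cube([9, 336, 349]);
  translate([184, 9, 9]) cube([9, 336, 349]);
}
translate([371, 257, 1138]) {
  cube([189, 342, 25]);
  translate([0, 0, 25]) cube([189, 25, 177]);
  translate([0, 317, 25]) cube([189, 25, 177]);
  translate([0, 25, 25]) cube([25, 292, 177]);
  translate([164, 25, 25]) cube([25, 292, 177]);
}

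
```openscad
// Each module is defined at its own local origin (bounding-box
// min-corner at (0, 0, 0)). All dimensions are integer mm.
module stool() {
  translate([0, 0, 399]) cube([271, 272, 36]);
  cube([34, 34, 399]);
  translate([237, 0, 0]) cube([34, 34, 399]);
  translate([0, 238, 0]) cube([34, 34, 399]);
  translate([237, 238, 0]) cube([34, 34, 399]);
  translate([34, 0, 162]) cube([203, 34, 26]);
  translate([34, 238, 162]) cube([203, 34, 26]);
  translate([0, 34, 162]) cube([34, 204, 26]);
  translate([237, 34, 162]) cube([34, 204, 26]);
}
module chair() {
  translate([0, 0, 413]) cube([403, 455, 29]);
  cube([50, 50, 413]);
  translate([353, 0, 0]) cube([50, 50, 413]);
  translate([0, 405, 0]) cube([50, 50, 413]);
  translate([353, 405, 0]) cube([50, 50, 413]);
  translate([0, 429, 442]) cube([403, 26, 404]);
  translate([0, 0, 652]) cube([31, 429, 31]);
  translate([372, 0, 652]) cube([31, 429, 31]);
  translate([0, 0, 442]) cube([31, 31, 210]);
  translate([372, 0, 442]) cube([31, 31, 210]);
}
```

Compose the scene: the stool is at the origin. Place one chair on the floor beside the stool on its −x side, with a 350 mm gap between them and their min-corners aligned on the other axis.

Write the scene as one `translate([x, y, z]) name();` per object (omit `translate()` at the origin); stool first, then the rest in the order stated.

stool();
translate([-753, 0, 0]) chair();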